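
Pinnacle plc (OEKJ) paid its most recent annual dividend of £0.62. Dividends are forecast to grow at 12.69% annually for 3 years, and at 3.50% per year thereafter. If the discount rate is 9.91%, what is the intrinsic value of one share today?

Two-stage DDM. Project D₁…D_3 at 0.1269, terminal growth 0.035, discount at r = 0.0991.
D_1 = 0.6987
D_2 = 0.7873
D_3 = 0.8873
Terminal value at t=3: TV = D_4/(r−g) = 0.9183/(0.0991−0.035) = 14.3262
P₀ = 0.6987/(1+0.0991)^1 + 0.7873/(1+0.0991)^2 + 0.8873/(1+0.0991)^3 + 14.3262/(1+0.0991)^3 = 12.7456

£12.75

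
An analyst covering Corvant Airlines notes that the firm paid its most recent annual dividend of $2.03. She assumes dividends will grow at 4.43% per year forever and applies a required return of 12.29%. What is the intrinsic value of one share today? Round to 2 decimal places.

Gordon growth model: P₀ = D₁/(r − g). D₁ = 2.03 × (1 + 0.0443) = 2.1199.
P₀ = 2.1199 / (0.1229 − 0.0443) = 2.1199 / 0.0786 = 26.9711

$26.97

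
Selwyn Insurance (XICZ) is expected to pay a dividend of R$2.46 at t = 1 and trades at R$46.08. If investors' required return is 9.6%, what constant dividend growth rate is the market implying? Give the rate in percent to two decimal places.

4.26%

From P₀ = D₁/(r − g), the implied growth is g = r − D₁/P₀.
g = 0.096 − 2.46/46.08 = 0.096 − 0.05339 = 0.04261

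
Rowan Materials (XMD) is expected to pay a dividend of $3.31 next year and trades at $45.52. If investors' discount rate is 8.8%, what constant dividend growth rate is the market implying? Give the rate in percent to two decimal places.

1.53%

From P₀ = D₁/(r − g), the implied growth is g = r − D₁/P₀.
g = 0.088 − 3.31/45.52 = 0.088 − 0.07272 = 0.01528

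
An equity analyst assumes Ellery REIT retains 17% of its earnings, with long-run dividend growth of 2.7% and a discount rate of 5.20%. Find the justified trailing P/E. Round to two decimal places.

Payout ratio b = 1 − 0.17 = 0.83.
Justified trailing P/E = b(1+g)/(r−g) = 0.83×(1+0.027)/(0.052−0.027) = 34.0964

34.10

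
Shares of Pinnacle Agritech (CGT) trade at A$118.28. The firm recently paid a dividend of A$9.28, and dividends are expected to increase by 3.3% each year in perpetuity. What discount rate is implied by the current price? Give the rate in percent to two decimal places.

11.40%

Rearranging the constant-growth DDM: r = D₁/P₀ + g.
D₁ = 9.28 × (1 + 0.033) = 9.5862.
r = 9.5862 / 118.28 + 0.033 = 0.08105 + 0.033 = 0.11405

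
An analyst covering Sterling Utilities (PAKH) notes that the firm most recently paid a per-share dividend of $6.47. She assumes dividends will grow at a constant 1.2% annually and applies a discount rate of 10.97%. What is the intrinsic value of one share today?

Gordon growth model: P₀ = D₁/(r − g). D₁ = 6.47 × (1 + 0.012) = 6.5476.
P₀ = 6.5476 / (0.1097 − 0.012) = 6.5476 / 0.0977 = 67.0178

$67.02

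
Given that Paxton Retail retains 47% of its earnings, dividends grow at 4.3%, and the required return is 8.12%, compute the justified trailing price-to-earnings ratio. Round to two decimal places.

Payout ratio b = 1 − 0.47 = 0.53.
Justified trailing P/E = b(1+g)/(r−g) = 0.53×(1+0.043)/(0.0812−0.043) = 14.4709

14.47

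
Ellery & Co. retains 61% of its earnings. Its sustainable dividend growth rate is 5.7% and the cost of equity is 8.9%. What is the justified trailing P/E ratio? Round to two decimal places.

Payout ratio b = 1 − 0.61 = 0.39.
Justified trailing P/E = b(1+g)/(r−g) = 0.39×(1+0.057)/(0.089−0.057) = 12.8822

12.88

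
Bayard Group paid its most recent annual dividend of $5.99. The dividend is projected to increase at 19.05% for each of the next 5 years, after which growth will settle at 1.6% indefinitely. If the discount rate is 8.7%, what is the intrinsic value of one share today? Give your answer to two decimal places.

$174.74

Two-stage DDM. Project D₁…D_5 at 0.1905, terminal growth 0.016, discount at r = 0.087.
D_1 = 7.1311
D_2 = 8.4896
D_3 = 10.1068
D_4 = 12.0322
D_5 = 14.3243
Terminal value at t=5: TV = D_6/(r−g) = 14.5535/(0.087−0.016) = 204.9789
P₀ = 7.1311/(1+0.087)^1 + 8.4896/(1+0.087)^2 + 10.1068/(1+0.087)^3 + 12.0322/(1+0.087)^4 + 14.3243/(1+0.087)^5 + 204.9789/(1+0.087)^5 = 174.7427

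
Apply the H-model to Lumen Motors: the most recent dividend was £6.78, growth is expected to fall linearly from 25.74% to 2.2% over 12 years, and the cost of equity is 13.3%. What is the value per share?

H-model: P₀ = D₀[(1+g_L) + H(g_S−g_L)]/(r−g_L), with H = 12/2 = 6.
P₀ = 6.78 × [(1+0.022) + 6×(0.2574−0.022)] / (0.133−0.022)
   = 6.78 × 2.4344 / 0.111 = 148.6958

£148.70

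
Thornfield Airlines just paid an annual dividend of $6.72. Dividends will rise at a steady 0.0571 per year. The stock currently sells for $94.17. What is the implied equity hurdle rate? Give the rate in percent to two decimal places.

13.25%

Rearranging the constant-growth DDM: r = D₁/P₀ + g.
D₁ = 6.72 × (1 + 0.0571) = 7.1037.
r = 7.1037 / 94.17 + 0.0571 = 0.07543 + 0.0571 = 0.13253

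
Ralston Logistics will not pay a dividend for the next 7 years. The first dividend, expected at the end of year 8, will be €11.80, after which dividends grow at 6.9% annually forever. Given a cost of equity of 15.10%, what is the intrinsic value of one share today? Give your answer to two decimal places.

Deferred-dividend DDM. At t=7 the remaining stream is a growing perpetuity with first payment D_8 = 11.80.
V_7 = D_8/(r−g) = 11.80/(0.151−0.069) = 143.9024
P₀ = V_7/(1+r)^7 = 143.9024/(1+0.151)^7 = 53.7701

€53.77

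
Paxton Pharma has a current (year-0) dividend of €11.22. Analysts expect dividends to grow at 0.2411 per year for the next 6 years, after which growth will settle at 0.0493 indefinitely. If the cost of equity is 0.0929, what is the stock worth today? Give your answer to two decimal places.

Two-stage DDM. Project D₁…D_6 at 0.2411, terminal growth 0.0493, discount at r = 0.0929.
D_1 = 13.9251
D_2 = 17.2825
D_3 = 21.4493
D_4 = 26.6207
D_5 = 33.0390
D_6 = 41.0047
Terminal value at t=6: TV = D_7/(r−g) = 43.0262/(0.0929−0.0493) = 986.8399
P₀ = 13.9251/(1+0.0929)^1 + 17.2825/(1+0.0929)^2 + 21.4493/(1+0.0929)^3 + 26.6207/(1+0.0929)^4 + 33.0390/(1+0.0929)^5 + 41.0047/(1+0.0929)^6 + 986.8399/(1+0.0929)^6 = 686.6683

€686.67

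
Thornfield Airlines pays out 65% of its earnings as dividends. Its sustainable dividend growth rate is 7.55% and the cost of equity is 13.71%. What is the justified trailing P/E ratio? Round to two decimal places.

Justified trailing P/E = b(1+g)/(r−g) = 0.65×(1+0.0755)/(0.1371−0.0755) = 11.3486

11.35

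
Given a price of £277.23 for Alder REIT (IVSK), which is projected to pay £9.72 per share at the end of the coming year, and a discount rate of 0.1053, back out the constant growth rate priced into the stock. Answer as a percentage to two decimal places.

From P₀ = D₁/(r − g), the implied growth is g = r − D₁/P₀.
g = 0.1053 − 9.72/277.23 = 0.1053 − 0.03506 = 0.07024

7.02%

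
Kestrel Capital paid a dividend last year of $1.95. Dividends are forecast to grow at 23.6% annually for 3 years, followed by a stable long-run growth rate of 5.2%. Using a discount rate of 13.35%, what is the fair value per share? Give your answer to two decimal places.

$39.61

Two-stage DDM. Project D₁…D_3 at 0.236, terminal growth 0.052, discount at r = 0.1335.
D_1 = 2.4102
D_2 = 2.9790
D_3 = 3.6821
Terminal value at t=3: TV = D_4/(r−g) = 3.8735/(0.1335−0.052) = 47.5278
P₀ = 2.4102/(1+0.1335)^1 + 2.9790/(1+0.1335)^2 + 3.6821/(1+0.1335)^3 + 47.5278/(1+0.1335)^3 = 39.6082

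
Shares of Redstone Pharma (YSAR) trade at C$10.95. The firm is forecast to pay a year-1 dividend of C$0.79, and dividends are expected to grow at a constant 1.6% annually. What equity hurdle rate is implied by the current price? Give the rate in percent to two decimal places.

Rearranging the constant-growth DDM: r = D₁/P₀ + g.
r = 0.7900 / 10.95 + 0.016 = 0.07215 + 0.016 = 0.08815

8.81%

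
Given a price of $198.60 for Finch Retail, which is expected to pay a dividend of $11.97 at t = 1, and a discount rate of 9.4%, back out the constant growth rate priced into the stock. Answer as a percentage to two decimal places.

From P₀ = D₁/(r − g), the implied growth is g = r − D₁/P₀.
g = 0.094 − 11.97/198.60 = 0.094 − 0.06027 = 0.03373

3.37%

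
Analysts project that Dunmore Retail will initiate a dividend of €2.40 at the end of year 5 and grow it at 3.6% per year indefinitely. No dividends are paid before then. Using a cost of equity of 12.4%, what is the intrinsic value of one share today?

Deferred-dividend DDM. At t=4 the remaining stream is a growing perpetuity with first payment D_5 = 2.40.
V_4 = D_5/(r−g) = 2.40/(0.124−0.036) = 27.2727
P₀ = V_4/(1+r)^4 = 27.2727/(1+0.124)^4 = 17.0869

€17.09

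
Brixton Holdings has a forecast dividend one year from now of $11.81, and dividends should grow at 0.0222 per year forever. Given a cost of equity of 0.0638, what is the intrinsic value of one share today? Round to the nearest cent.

Gordon growth model: P₀ = D₁/(r − g), with D₁ = 11.81 given directly.
P₀ = 11.8100 / (0.0638 − 0.0222) = 11.8100 / 0.0416 = 283.8942

$283.89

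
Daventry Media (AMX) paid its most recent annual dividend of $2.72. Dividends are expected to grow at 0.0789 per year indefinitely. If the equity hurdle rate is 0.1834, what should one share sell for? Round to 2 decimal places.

Gordon growth model: P₀ = D₁/(r − g). D₁ = 2.72 × (1 + 0.0789) = 2.9346.
P₀ = 2.9346 / (0.1834 − 0.0789) = 2.9346 / 0.1045 = 28.0824

$28.08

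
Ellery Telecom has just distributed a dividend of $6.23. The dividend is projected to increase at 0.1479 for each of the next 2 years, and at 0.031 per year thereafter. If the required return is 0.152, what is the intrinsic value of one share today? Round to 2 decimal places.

$65.10

Two-stage DDM. Project D₁…D_2 at 0.1479, terminal growth 0.031, discount at r = 0.152.
D_1 = 7.1514
D_2 = 8.2091
Terminal value at t=2: TV = D_3/(r−g) = 8.4636/(0.152−0.031) = 69.9471
P₀ = 7.1514/(1+0.152)^1 + 8.2091/(1+0.152)^2 + 69.9471/(1+0.152)^2 = 65.1001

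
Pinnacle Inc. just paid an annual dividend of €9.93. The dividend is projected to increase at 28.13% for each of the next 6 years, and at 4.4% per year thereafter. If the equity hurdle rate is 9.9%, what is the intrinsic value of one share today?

Two-stage DDM. Project D₁…D_6 at 0.2813, terminal growth 0.044, discount at r = 0.099.
D_1 = 12.7233
D_2 = 16.3024
D_3 = 20.8882
D_4 = 26.7641
D_5 = 34.2928
D_6 = 43.9394
Terminal value at t=6: TV = D_7/(r−g) = 45.8727/(0.099−0.044) = 834.0499
P₀ = 12.7233/(1+0.099)^1 + 16.3024/(1+0.099)^2 + 20.8882/(1+0.099)^3 + 26.7641/(1+0.099)^4 + 34.2928/(1+0.099)^5 + 43.9394/(1+0.099)^6 + 834.0499/(1+0.099)^6 = 578.8623

€578.86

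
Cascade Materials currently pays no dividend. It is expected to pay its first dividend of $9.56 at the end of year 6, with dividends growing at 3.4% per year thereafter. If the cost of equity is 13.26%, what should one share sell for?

Deferred-dividend DDM. At t=5 the remaining stream is a growing perpetuity with first payment D_6 = 9.56.
V_5 = D_6/(r−g) = 9.56/(0.1326−0.034) = 96.9574
P₀ = V_5/(1+r)^5 = 96.9574/(1+0.1326)^5 = 52.0233

$52.02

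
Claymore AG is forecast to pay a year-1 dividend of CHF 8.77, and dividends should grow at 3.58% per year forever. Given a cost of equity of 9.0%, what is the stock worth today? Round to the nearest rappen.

Gordon growth model: P₀ = D₁/(r − g), with D₁ = 8.77 given directly.
P₀ = 8.7700 / (0.09 − 0.0358) = 8.7700 / 0.0542 = 161.8081

CHF 161.81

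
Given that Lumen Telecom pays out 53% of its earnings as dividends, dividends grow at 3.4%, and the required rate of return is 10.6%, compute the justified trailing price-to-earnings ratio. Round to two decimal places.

Justified trailing P/E = b(1+g)/(r−g) = 0.53×(1+0.034)/(0.106−0.034) = 7.6114

7.61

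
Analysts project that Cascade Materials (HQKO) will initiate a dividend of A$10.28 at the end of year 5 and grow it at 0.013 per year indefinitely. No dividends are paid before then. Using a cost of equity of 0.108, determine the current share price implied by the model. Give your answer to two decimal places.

Deferred-dividend DDM. At t=4 the remaining stream is a growing perpetuity with first payment D_5 = 10.28.
V_4 = D_5/(r−g) = 10.28/(0.108−0.013) = 108.2105
P₀ = V_4/(1+r)^4 = 108.2105/(1+0.108)^4 = 71.7977

A$71.80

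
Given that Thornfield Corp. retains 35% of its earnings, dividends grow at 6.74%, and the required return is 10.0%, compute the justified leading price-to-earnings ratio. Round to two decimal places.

Payout ratio b = 1 − 0.35 = 0.65.
Justified leading P/E = b/(r−g) = 0.65/(0.1−0.0674) = 19.9387

19.94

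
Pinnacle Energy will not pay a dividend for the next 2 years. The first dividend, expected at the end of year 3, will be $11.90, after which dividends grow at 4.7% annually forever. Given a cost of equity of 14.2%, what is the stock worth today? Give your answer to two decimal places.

$96.05

Deferred-dividend DDM. At t=2 the remaining stream is a growing perpetuity with first payment D_3 = 11.90.
V_2 = D_3/(r−g) = 11.90/(0.142−0.047) = 125.2632
P₀ = V_2/(1+r)^2 = 125.2632/(1+0.142)^2 = 96.0486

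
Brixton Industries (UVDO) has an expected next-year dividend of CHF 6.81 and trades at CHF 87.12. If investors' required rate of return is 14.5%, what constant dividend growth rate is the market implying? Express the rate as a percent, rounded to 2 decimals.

From P₀ = D₁/(r − g), the implied growth is g = r − D₁/P₀.
g = 0.145 − 6.81/87.12 = 0.145 − 0.07817 = 0.06683

6.68%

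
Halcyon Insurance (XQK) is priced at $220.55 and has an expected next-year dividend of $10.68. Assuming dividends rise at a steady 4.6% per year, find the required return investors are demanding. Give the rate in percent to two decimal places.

9.44%

Rearranging the constant-growth DDM: r = D₁/P₀ + g.
r = 10.6800 / 220.55 + 0.046 = 0.04842 + 0.046 = 0.09442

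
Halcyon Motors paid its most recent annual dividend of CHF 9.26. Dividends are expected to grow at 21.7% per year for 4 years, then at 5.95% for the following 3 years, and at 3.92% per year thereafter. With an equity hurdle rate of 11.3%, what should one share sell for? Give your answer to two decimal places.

Three-stage DDM. Project D₁…D_7; terminal Gordon value at t=7 with g = 0.0392; discount at r = 0.113.
D_1 = 11.2694
D_2 = 13.7149
D_3 = 16.6910
D_4 = 20.3130
D_5 = 21.5216
D_6 = 22.8021
D_7 = 24.1588
TV_7 = 25.1059/(0.113−0.0392) = 340.1880
P₀ = Σ Dₜ/(1+r)ᵗ + TV_7/(1+r)^7 = 243.3418

CHF 243.34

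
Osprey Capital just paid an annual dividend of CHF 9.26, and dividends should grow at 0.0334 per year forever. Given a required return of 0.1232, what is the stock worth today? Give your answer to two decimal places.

Gordon growth model: P₀ = D₁/(r − g). D₁ = 9.26 × (1 + 0.0334) = 9.5693.
P₀ = 9.5693 / (0.1232 − 0.0334) = 9.5693 / 0.0898 = 106.5622

CHF 106.56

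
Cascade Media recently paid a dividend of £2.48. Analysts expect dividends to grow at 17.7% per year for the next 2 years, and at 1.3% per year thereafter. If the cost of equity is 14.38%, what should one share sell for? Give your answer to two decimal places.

Two-stage DDM. Project D₁…D_2 at 0.177, terminal growth 0.013, discount at r = 0.1438.
D_1 = 2.9190
D_2 = 3.4356
Terminal value at t=2: TV = D_3/(r−g) = 3.4803/(0.1438−0.013) = 26.6076
P₀ = 2.9190/(1+0.1438)^1 + 3.4356/(1+0.1438)^2 + 26.6076/(1+0.1438)^2 = 25.5159

£25.52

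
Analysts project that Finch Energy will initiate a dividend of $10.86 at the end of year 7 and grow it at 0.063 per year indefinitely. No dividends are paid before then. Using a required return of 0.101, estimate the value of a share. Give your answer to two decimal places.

$160.44

Deferred-dividend DDM. At t=6 the remaining stream is a growing perpetuity with first payment D_7 = 10.86.
V_6 = D_7/(r−g) = 10.86/(0.101−0.063) = 285.7895
P₀ = V_6/(1+r)^6 = 285.7895/(1+0.101)^6 = 160.4436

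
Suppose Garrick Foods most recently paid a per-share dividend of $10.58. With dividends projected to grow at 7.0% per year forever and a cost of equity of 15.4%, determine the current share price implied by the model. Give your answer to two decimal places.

Gordon growth model: P₀ = D₁/(r − g). D₁ = 10.58 × (1 + 0.07) = 11.3206.
P₀ = 11.3206 / (0.154 − 0.07) = 11.3206 / 0.084 = 134.7690

$134.77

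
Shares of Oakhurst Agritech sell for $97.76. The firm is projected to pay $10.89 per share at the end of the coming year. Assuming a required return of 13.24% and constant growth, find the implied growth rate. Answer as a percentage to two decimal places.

2.10%

From P₀ = D₁/(r − g), the implied growth is g = r − D₁/P₀.
g = 0.1324 − 10.89/97.76 = 0.1324 − 0.11140 = 0.02100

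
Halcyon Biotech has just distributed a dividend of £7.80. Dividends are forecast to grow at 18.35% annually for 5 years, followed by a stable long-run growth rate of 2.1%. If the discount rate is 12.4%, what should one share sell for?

£145.72

Two-stage DDM. Project D₁…D_5 at 0.1835, terminal growth 0.021, discount at r = 0.124.
D_1 = 9.2313
D_2 = 10.9252
D_3 = 12.9300
D_4 = 15.3027
D_5 = 18.1107
Terminal value at t=5: TV = D_6/(r−g) = 18.4911/(0.124−0.021) = 179.5248
P₀ = 9.2313/(1+0.124)^1 + 10.9252/(1+0.124)^2 + 12.9300/(1+0.124)^3 + 15.3027/(1+0.124)^4 + 18.1107/(1+0.124)^5 + 179.5248/(1+0.124)^5 = 145.7158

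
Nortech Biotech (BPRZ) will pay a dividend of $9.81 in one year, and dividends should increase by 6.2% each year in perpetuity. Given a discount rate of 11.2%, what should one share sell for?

Gordon growth model: P₀ = D₁/(r − g), with D₁ = 9.81 given directly.
P₀ = 9.8100 / (0.112 − 0.062) = 9.8100 / 0.05 = 196.2000

$196.20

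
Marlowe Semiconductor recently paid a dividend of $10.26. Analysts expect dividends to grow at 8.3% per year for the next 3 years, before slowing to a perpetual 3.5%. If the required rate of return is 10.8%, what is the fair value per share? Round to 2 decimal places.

Two-stage DDM. Project D₁…D_3 at 0.083, terminal growth 0.035, discount at r = 0.108.
D_1 = 11.1116
D_2 = 12.0338
D_3 = 13.0326
Terminal value at t=3: TV = D_4/(r−g) = 13.4888/(0.108−0.035) = 184.7780
P₀ = 11.1116/(1+0.108)^1 + 12.0338/(1+0.108)^2 + 13.0326/(1+0.108)^3 + 184.7780/(1+0.108)^3 = 165.2528

$165.25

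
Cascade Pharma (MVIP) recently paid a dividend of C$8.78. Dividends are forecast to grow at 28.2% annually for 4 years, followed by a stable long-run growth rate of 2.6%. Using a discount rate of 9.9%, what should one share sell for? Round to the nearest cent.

Two-stage DDM. Project D₁…D_4 at 0.282, terminal growth 0.026, discount at r = 0.099.
D_1 = 11.2560
D_2 = 14.4301
D_3 = 18.4994
D_4 = 23.7163
Terminal value at t=4: TV = D_5/(r−g) = 24.3329/(0.099−0.026) = 333.3275
P₀ = 11.2560/(1+0.099)^1 + 14.4301/(1+0.099)^2 + 18.4994/(1+0.099)^3 + 23.7163/(1+0.099)^4 + 333.3275/(1+0.099)^4 = 280.8808

C$280.88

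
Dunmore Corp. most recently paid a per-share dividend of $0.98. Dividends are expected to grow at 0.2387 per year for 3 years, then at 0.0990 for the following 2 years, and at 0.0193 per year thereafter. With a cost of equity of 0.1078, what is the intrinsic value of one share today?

Three-stage DDM. Project D₁…D_5; terminal Gordon value at t=5 with g = 0.0193; discount at r = 0.1078.
D_1 = 1.2139
D_2 = 1.5037
D_3 = 1.8626
D_4 = 2.0470
D_5 = 2.2497
TV_5 = 2.2931/(0.1078−0.0193) = 25.9107
P₀ = Σ Dₜ/(1+r)ᵗ + TV_5/(1+r)^5 = 21.9287

$21.93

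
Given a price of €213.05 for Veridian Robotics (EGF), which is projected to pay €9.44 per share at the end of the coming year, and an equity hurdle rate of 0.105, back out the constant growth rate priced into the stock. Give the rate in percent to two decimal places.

6.07%

From P₀ = D₁/(r − g), the implied growth is g = r − D₁/P₀.
g = 0.105 − 9.44/213.05 = 0.105 − 0.04431 = 0.06069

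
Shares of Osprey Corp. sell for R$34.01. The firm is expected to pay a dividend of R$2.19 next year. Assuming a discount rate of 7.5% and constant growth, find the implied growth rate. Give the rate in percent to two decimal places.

1.06%

From P₀ = D₁/(r − g), the implied growth is g = r − D₁/P₀.
g = 0.075 − 2.19/34.01 = 0.075 − 0.06439 = 0.01061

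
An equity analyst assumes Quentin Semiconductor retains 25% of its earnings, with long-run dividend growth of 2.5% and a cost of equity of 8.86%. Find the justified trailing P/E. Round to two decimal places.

12.09

Payout ratio b = 1 − 0.25 = 0.75.
Justified trailing P/E = b(1+g)/(r−g) = 0.75×(1+0.025)/(0.0886−0.025) = 12.0873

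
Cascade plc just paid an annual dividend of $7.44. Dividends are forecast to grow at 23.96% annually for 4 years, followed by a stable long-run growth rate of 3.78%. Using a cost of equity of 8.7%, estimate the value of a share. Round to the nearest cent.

Two-stage DDM. Project D₁…D_4 at 0.2396, terminal growth 0.0378, discount at r = 0.087.
D_1 = 9.2226
D_2 = 11.4324
D_3 = 14.1716
D_4 = 17.5671
Terminal value at t=4: TV = D_5/(r−g) = 18.2311/(0.087−0.0378) = 370.5508
P₀ = 9.2226/(1+0.087)^1 + 11.4324/(1+0.087)^2 + 14.1716/(1+0.087)^3 + 17.5671/(1+0.087)^4 + 370.5508/(1+0.087)^4 = 307.1944

$307.19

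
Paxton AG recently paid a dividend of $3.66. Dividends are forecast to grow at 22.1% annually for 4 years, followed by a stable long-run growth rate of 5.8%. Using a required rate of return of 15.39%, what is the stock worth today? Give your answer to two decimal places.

$67.52

Two-stage DDM. Project D₁…D_4 at 0.221, terminal growth 0.058, discount at r = 0.1539.
D_1 = 4.4689
D_2 = 5.4565
D_3 = 6.6624
D_4 = 8.1347
Terminal value at t=4: TV = D_5/(r−g) = 8.6066/(0.1539−0.058) = 89.7451
P₀ = 4.4689/(1+0.1539)^1 + 5.4565/(1+0.1539)^2 + 6.6624/(1+0.1539)^3 + 8.1347/(1+0.1539)^4 + 89.7451/(1+0.1539)^4 = 67.5176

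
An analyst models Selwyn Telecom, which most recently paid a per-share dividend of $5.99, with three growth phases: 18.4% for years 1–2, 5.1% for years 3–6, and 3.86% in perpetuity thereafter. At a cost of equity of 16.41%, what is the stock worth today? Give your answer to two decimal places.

$65.68

Three-stage DDM. Project D₁…D_6; terminal Gordon value at t=6 with g = 0.0386; discount at r = 0.1641.
D_1 = 7.0922
D_2 = 8.3971
D_3 = 8.8254
D_4 = 9.2755
D_5 = 9.7485
D_6 = 10.2457
TV_6 = 10.6412/(0.1641−0.0386) = 84.7902
P₀ = Σ Dₜ/(1+r)ᵗ + TV_6/(1+r)^6 = 65.6843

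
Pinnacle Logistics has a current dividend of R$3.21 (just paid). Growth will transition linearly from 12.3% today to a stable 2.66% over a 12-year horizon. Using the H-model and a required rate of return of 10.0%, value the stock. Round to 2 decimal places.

R$70.19

H-model: P₀ = D₀[(1+g_L) + H(g_S−g_L)]/(r−g_L), with H = 12/2 = 6.
P₀ = 3.21 × [(1+0.0266) + 6×(0.123−0.0266)] / (0.1−0.0266)
   = 3.21 × 1.6050 / 0.0734 = 70.1914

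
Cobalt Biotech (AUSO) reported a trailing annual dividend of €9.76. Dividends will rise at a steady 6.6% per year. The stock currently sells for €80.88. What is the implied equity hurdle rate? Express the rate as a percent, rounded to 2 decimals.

Rearranging the constant-growth DDM: r = D₁/P₀ + g.
D₁ = 9.76 × (1 + 0.066) = 10.4042.
r = 10.4042 / 80.88 + 0.066 = 0.12864 + 0.066 = 0.19464

19.46%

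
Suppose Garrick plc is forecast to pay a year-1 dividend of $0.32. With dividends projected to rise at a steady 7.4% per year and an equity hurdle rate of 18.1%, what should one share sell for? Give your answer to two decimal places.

$2.99

Gordon growth model: P₀ = D₁/(r − g), with D₁ = 0.32 given directly.
P₀ = 0.3200 / (0.181 − 0.074) = 0.3200 / 0.107 = 2.9907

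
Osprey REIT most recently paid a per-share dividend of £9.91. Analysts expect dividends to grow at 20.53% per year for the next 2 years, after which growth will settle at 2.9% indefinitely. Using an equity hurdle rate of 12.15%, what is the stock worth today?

Two-stage DDM. Project D₁…D_2 at 0.2053, terminal growth 0.029, discount at r = 0.1215.
D_1 = 11.9445
D_2 = 14.3967
Terminal value at t=2: TV = D_3/(r−g) = 14.8142/(0.1215−0.029) = 160.1539
P₀ = 11.9445/(1+0.1215)^1 + 14.3967/(1+0.1215)^2 + 160.1539/(1+0.1215)^2 = 149.4292

£149.43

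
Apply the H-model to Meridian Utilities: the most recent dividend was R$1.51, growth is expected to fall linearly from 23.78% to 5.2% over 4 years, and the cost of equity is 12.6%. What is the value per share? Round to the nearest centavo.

H-model: P₀ = D₀[(1+g_L) + H(g_S−g_L)]/(r−g_L), with H = 4/2 = 2.
P₀ = 1.51 × [(1+0.052) + 2×(0.2378−0.052)] / (0.126−0.052)
   = 1.51 × 1.4236 / 0.074 = 29.0491

R$29.05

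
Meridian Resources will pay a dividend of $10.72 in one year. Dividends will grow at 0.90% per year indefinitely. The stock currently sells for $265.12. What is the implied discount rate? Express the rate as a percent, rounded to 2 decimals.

4.94%

Rearranging the constant-growth DDM: r = D₁/P₀ + g.
r = 10.7200 / 265.12 + 0.009 = 0.04043 + 0.009 = 0.04943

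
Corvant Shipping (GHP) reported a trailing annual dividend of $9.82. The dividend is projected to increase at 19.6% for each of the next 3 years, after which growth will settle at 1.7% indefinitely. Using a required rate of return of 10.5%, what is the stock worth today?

$178.48

Two-stage DDM. Project D₁…D_3 at 0.196, terminal growth 0.017, discount at r = 0.105.
D_1 = 11.7447
D_2 = 14.0467
D_3 = 16.7998
Terminal value at t=3: TV = D_4/(r−g) = 17.0854/(0.105−0.017) = 194.1526
P₀ = 11.7447/(1+0.105)^1 + 14.0467/(1+0.105)^2 + 16.7998/(1+0.105)^3 + 194.1526/(1+0.105)^3 = 178.4827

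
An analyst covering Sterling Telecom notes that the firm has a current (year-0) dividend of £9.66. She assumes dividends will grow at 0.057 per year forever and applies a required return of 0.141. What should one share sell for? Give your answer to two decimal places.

£121.55

Gordon growth model: P₀ = D₁/(r − g). D₁ = 9.66 × (1 + 0.057) = 10.2106.
P₀ = 10.2106 / (0.141 − 0.057) = 10.2106 / 0.084 = 121.5550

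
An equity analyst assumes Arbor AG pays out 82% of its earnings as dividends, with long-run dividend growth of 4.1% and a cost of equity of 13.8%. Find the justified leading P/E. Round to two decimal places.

Justified leading P/E = b/(r−g) = 0.82/(0.138−0.041) = 8.4536

8.45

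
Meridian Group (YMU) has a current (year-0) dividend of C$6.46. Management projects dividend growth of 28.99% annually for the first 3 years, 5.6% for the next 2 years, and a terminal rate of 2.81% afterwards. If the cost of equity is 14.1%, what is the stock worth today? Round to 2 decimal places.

C$114.33

Three-stage DDM. Project D₁…D_5; terminal Gordon value at t=5 with g = 0.0281; discount at r = 0.141.
D_1 = 8.3328
D_2 = 10.7484
D_3 = 13.8644
D_4 = 14.6408
D_5 = 15.4607
TV_5 = 15.8951/(0.141−0.0281) = 140.7894
P₀ = Σ Dₜ/(1+r)ᵗ + TV_5/(1+r)^5 = 114.3271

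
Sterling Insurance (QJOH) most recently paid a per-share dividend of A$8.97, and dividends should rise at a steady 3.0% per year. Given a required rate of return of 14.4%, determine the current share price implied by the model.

Gordon growth model: P₀ = D₁/(r − g). D₁ = 8.97 × (1 + 0.03) = 9.2391.
P₀ = 9.2391 / (0.144 − 0.03) = 9.2391 / 0.114 = 81.0447

A$81.04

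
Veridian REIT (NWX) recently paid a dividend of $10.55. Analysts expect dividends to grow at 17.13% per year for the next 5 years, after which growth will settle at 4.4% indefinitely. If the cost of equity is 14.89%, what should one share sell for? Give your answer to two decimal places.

$171.56

Two-stage DDM. Project D₁…D_5 at 0.1713, terminal growth 0.044, discount at r = 0.1489.
D_1 = 12.3572
D_2 = 14.4740
D_3 = 16.9534
D_4 = 19.8575
D_5 = 23.2591
Terminal value at t=5: TV = D_6/(r−g) = 24.2825/(0.1489−0.044) = 231.4825
P₀ = 12.3572/(1+0.1489)^1 + 14.4740/(1+0.1489)^2 + 16.9534/(1+0.1489)^3 + 19.8575/(1+0.1489)^4 + 23.2591/(1+0.1489)^5 + 231.4825/(1+0.1489)^5 = 171.5565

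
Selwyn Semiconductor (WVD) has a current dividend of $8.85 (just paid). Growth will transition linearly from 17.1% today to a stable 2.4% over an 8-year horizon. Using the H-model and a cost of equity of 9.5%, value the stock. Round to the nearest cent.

$200.93

H-model: P₀ = D₀[(1+g_L) + H(g_S−g_L)]/(r−g_L), with H = 8/2 = 4.
P₀ = 8.85 × [(1+0.024) + 4×(0.171−0.024)] / (0.095−0.024)
   = 8.85 × 1.6120 / 0.071 = 200.9324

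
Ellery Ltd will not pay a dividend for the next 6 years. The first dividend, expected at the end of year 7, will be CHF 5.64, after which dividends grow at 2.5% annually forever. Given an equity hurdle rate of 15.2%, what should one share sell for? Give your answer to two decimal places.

CHF 19.00

Deferred-dividend DDM. At t=6 the remaining stream is a growing perpetuity with first payment D_7 = 5.64.
V_6 = D_7/(r−g) = 5.64/(0.152−0.025) = 44.4094
P₀ = V_6/(1+r)^6 = 44.4094/(1+0.152)^6 = 19.0003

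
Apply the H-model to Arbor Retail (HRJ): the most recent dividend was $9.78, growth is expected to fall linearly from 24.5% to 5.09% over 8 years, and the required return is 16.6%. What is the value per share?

$155.26

H-model: P₀ = D₀[(1+g_L) + H(g_S−g_L)]/(r−g_L), with H = 8/2 = 4.
P₀ = 9.78 × [(1+0.0509) + 4×(0.245−0.0509)] / (0.166−0.0509)
   = 9.78 × 1.8273 / 0.1151 = 155.2649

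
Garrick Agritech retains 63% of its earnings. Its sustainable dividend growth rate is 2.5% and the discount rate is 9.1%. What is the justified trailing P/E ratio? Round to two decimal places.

Payout ratio b = 1 − 0.63 = 0.37.
Justified trailing P/E = b(1+g)/(r−g) = 0.37×(1+0.025)/(0.091−0.025) = 5.7462

5.75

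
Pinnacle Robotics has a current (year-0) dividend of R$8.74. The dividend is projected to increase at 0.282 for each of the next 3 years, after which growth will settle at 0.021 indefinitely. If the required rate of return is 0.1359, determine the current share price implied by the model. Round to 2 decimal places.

Two-stage DDM. Project D₁…D_3 at 0.282, terminal growth 0.021, discount at r = 0.1359.
D_1 = 11.2047
D_2 = 14.3644
D_3 = 18.4152
Terminal value at t=3: TV = D_4/(r−g) = 18.8019/(0.1359−0.021) = 163.6369
P₀ = 11.2047/(1+0.1359)^1 + 14.3644/(1+0.1359)^2 + 18.4152/(1+0.1359)^3 + 163.6369/(1+0.1359)^3 = 145.2124

R$145.21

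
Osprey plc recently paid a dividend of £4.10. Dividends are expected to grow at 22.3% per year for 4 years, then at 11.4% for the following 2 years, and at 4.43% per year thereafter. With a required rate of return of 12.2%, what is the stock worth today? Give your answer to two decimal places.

£108.57

Three-stage DDM. Project D₁…D_6; terminal Gordon value at t=6 with g = 0.0443; discount at r = 0.122.
D_1 = 5.0143
D_2 = 6.1325
D_3 = 7.5000
D_4 = 9.1725
D_5 = 10.2182
D_6 = 11.3831
TV_6 = 11.8874/(0.122−0.0443) = 152.9905
P₀ = Σ Dₜ/(1+r)ᵗ + TV_6/(1+r)^6 = 108.5748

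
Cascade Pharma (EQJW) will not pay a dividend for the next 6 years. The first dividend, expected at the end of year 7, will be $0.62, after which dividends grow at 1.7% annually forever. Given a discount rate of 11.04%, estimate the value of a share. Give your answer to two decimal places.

Deferred-dividend DDM. At t=6 the remaining stream is a growing perpetuity with first payment D_7 = 0.62.
V_6 = D_7/(r−g) = 0.62/(0.1104−0.017) = 6.6381
P₀ = V_6/(1+r)^6 = 6.6381/(1+0.1104)^6 = 3.5413

$3.54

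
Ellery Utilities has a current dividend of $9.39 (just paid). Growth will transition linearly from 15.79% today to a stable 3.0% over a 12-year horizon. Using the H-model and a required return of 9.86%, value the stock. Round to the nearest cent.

$246.03

H-model: P₀ = D₀[(1+g_L) + H(g_S−g_L)]/(r−g_L), with H = 12/2 = 6.
P₀ = 9.39 × [(1+0.03) + 6×(0.1579−0.03)] / (0.0986−0.03)
   = 9.39 × 1.7974 / 0.0686 = 246.0290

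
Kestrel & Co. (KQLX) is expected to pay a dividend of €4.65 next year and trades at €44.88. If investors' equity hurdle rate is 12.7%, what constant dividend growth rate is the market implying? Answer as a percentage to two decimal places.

2.34%

From P₀ = D₁/(r − g), the implied growth is g = r − D₁/P₀.
g = 0.127 − 4.65/44.88 = 0.127 − 0.10361 = 0.02339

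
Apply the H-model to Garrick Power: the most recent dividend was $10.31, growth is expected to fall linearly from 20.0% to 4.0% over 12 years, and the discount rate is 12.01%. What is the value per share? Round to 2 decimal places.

H-model: P₀ = D₀[(1+g_L) + H(g_S−g_L)]/(r−g_L), with H = 12/2 = 6.
P₀ = 10.31 × [(1+0.04) + 6×(0.2−0.04)] / (0.1201−0.04)
   = 10.31 × 2.0000 / 0.0801 = 257.4282

$257.43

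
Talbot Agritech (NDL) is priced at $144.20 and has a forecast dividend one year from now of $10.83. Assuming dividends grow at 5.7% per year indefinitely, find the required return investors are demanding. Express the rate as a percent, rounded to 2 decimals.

Rearranging the constant-growth DDM: r = D₁/P₀ + g.
r = 10.8300 / 144.20 + 0.057 = 0.07510 + 0.057 = 0.13210

13.21%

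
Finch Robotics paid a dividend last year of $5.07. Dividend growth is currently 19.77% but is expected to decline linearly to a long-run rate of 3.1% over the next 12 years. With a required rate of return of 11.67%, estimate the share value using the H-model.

H-model: P₀ = D₀[(1+g_L) + H(g_S−g_L)]/(r−g_L), with H = 12/2 = 6.
P₀ = 5.07 × [(1+0.031) + 6×(0.1977−0.031)] / (0.1167−0.031)
   = 5.07 × 2.0312 / 0.0857 = 120.1655

$120.17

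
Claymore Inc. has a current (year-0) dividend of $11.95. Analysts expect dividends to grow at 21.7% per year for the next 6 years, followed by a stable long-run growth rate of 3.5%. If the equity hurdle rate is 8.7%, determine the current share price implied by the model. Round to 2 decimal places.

Two-stage DDM. Project D₁…D_6 at 0.217, terminal growth 0.035, discount at r = 0.087.
D_1 = 14.5432
D_2 = 17.6990
D_3 = 21.5397
D_4 = 26.2138
D_5 = 31.9022
D_6 = 38.8250
Terminal value at t=6: TV = D_7/(r−g) = 40.1839/(0.087−0.035) = 772.7667
P₀ = 14.5432/(1+0.087)^1 + 17.6990/(1+0.087)^2 + 21.5397/(1+0.087)^3 + 26.2138/(1+0.087)^4 + 31.9022/(1+0.087)^5 + 38.8250/(1+0.087)^6 + 772.7667/(1+0.087)^6 = 576.9220

$576.92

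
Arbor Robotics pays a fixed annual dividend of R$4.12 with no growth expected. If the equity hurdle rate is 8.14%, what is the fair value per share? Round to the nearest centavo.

Zero-growth DDM (perpetuity): P₀ = D/r = 4.12 / 0.0814 = 50.6143

R$50.61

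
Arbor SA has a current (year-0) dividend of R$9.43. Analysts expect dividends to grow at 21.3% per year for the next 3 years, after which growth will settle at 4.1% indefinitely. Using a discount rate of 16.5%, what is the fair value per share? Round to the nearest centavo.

R$120.05

Two-stage DDM. Project D₁…D_3 at 0.213, terminal growth 0.041, discount at r = 0.165.
D_1 = 11.4386
D_2 = 13.8750
D_3 = 16.8304
Terminal value at t=3: TV = D_4/(r−g) = 17.5204/(0.165−0.041) = 141.2938
P₀ = 11.4386/(1+0.165)^1 + 13.8750/(1+0.165)^2 + 16.8304/(1+0.165)^3 + 141.2938/(1+0.165)^3 = 120.0463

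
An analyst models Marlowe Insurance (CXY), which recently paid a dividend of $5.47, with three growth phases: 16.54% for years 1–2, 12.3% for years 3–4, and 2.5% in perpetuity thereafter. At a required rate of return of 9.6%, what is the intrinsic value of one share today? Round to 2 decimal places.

$118.57

Three-stage DDM. Project D₁…D_4; terminal Gordon value at t=4 with g = 0.025; discount at r = 0.096.
D_1 = 6.3747
D_2 = 7.4291
D_3 = 8.3429
D_4 = 9.3691
TV_4 = 9.6033/(0.096−0.025) = 135.2578
P₀ = Σ Dₜ/(1+r)ᵗ + TV_4/(1+r)^4 = 118.5702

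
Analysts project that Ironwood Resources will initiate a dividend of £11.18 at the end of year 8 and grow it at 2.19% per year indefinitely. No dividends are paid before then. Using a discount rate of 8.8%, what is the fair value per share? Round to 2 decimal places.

Deferred-dividend DDM. At t=7 the remaining stream is a growing perpetuity with first payment D_8 = 11.18.
V_7 = D_8/(r−g) = 11.18/(0.088−0.0219) = 169.1377
P₀ = V_7/(1+r)^7 = 169.1377/(1+0.088)^7 = 93.7213

£93.72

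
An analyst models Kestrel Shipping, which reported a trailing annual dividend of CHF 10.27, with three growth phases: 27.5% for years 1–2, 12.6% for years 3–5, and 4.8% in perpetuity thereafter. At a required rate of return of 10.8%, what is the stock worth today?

CHF 316.85

Three-stage DDM. Project D₁…D_5; terminal Gordon value at t=5 with g = 0.048; discount at r = 0.108.
D_1 = 13.0942
D_2 = 16.6952
D_3 = 18.7988
D_4 = 21.1674
D_5 = 23.8345
TV_5 = 24.9786/(0.108−0.048) = 416.3092
P₀ = Σ Dₜ/(1+r)ᵗ + TV_5/(1+r)^5 = 316.8515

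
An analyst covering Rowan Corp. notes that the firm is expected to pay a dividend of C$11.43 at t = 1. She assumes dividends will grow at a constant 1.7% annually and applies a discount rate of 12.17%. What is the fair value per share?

C$109.17

Gordon growth model: P₀ = D₁/(r − g), with D₁ = 11.43 given directly.
P₀ = 11.4300 / (0.1217 − 0.017) = 11.4300 / 0.1047 = 109.1691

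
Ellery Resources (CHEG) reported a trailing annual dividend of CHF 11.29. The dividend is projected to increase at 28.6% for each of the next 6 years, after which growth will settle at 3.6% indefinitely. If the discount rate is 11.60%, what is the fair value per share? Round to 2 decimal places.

CHF 456.87

Two-stage DDM. Project D₁…D_6 at 0.286, terminal growth 0.036, discount at r = 0.116.
D_1 = 14.5189
D_2 = 18.6714
D_3 = 24.0114
D_4 = 30.8786
D_5 = 39.7099
D_6 = 51.0669
Terminal value at t=6: TV = D_7/(r−g) = 52.9053/(0.116−0.036) = 661.3167
P₀ = 14.5189/(1+0.116)^1 + 18.6714/(1+0.116)^2 + 24.0114/(1+0.116)^3 + 30.8786/(1+0.116)^4 + 39.7099/(1+0.116)^5 + 51.0669/(1+0.116)^6 + 661.3167/(1+0.116)^6 = 456.8698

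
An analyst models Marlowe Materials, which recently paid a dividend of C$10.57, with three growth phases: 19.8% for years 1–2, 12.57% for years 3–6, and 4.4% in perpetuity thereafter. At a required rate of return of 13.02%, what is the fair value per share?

Three-stage DDM. Project D₁…D_6; terminal Gordon value at t=6 with g = 0.044; discount at r = 0.1302.
D_1 = 12.6629
D_2 = 15.1701
D_3 = 17.0770
D_4 = 19.2236
D_5 = 21.6400
D_6 = 24.3601
TV_6 = 25.4320/(0.1302−0.044) = 295.0343
P₀ = Σ Dₜ/(1+r)ᵗ + TV_6/(1+r)^6 = 211.6742

C$211.67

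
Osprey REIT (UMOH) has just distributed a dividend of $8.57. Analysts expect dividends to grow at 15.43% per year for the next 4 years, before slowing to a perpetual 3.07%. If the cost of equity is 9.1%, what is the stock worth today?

Two-stage DDM. Project D₁…D_4 at 0.1543, terminal growth 0.0307, discount at r = 0.091.
D_1 = 9.8924
D_2 = 11.4187
D_3 = 13.1807
D_4 = 15.2144
Terminal value at t=4: TV = D_5/(r−g) = 15.6815/(0.091−0.0307) = 260.0582
P₀ = 9.8924/(1+0.091)^1 + 11.4187/(1+0.091)^2 + 13.1807/(1+0.091)^3 + 15.2144/(1+0.091)^4 + 260.0582/(1+0.091)^4 = 223.1065

$223.11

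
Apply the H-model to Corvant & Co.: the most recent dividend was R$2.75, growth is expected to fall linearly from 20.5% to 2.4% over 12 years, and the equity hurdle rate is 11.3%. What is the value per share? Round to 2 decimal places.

H-model: P₀ = D₀[(1+g_L) + H(g_S−g_L)]/(r−g_L), with H = 12/2 = 6.
P₀ = 2.75 × [(1+0.024) + 6×(0.205−0.024)] / (0.113−0.024)
   = 2.75 × 2.1100 / 0.089 = 65.1966

R$65.20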